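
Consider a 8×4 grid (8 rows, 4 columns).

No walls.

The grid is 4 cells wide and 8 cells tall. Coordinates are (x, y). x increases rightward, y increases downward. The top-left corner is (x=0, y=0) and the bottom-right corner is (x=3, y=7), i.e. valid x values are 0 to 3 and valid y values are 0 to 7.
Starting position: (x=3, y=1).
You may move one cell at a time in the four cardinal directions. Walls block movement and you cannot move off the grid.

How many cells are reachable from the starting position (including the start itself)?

BFS flood-fill from (x=3, y=1):
  Distance 0: (x=3, y=1)
  Distance 1: (x=3, y=0), (x=2, y=1), (x=3, y=2)
  Distance 2: (x=2, y=0), (x=1, y=1), (x=2, y=2), (x=3, y=3)
  Distance 3: (x=1, y=0), (x=0, y=1), (x=1, y=2), (x=2, y=3), (x=3, y=4)
  Distance 4: (x=0, y=0), (x=0, y=2), (x=1, y=3), (x=2, y=4), (x=3, y=5)
  Distance 5: (x=0, y=3), (x=1, y=4), (x=2, y=5), (x=3, y=6)
  Distance 6: (x=0, y=4), (x=1, y=5), (x=2, y=6), (x=3, y=7)
  Distance 7: (x=0, y=5), (x=1, y=6), (x=2, y=7)
  Distance 8: (x=0, y=6), (x=1, y=7)
  Distance 9: (x=0, y=7)
Total reachable: 32 (grid has 32 open cells total)

Answer: Reachable cells: 32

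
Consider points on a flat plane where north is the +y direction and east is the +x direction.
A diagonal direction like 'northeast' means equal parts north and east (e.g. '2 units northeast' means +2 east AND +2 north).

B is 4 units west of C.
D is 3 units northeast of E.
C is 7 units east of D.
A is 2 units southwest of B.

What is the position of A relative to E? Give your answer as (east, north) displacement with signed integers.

Answer: A is at (east=4, north=1) relative to E.

Derivation:
Place E at the origin (east=0, north=0).
  D is 3 units northeast of E: delta (east=+3, north=+3); D at (east=3, north=3).
  C is 7 units east of D: delta (east=+7, north=+0); C at (east=10, north=3).
  B is 4 units west of C: delta (east=-4, north=+0); B at (east=6, north=3).
  A is 2 units southwest of B: delta (east=-2, north=-2); A at (east=4, north=1).
Therefore A relative to E: (east=4, north=1).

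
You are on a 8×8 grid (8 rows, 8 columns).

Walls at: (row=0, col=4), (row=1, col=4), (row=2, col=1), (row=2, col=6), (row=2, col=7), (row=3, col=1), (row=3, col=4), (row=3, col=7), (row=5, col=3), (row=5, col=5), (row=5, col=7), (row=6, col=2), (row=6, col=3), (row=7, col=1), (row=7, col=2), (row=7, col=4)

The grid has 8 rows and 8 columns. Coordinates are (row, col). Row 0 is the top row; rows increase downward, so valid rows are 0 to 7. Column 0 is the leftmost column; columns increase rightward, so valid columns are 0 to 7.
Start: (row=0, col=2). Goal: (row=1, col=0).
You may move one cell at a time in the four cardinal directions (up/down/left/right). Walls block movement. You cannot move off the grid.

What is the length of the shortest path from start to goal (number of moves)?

BFS from (row=0, col=2) until reaching (row=1, col=0):
  Distance 0: (row=0, col=2)
  Distance 1: (row=0, col=1), (row=0, col=3), (row=1, col=2)
  Distance 2: (row=0, col=0), (row=1, col=1), (row=1, col=3), (row=2, col=2)
  Distance 3: (row=1, col=0), (row=2, col=3), (row=3, col=2)  <- goal reached here
One shortest path (3 moves): (row=0, col=2) -> (row=0, col=1) -> (row=0, col=0) -> (row=1, col=0)

Answer: Shortest path length: 3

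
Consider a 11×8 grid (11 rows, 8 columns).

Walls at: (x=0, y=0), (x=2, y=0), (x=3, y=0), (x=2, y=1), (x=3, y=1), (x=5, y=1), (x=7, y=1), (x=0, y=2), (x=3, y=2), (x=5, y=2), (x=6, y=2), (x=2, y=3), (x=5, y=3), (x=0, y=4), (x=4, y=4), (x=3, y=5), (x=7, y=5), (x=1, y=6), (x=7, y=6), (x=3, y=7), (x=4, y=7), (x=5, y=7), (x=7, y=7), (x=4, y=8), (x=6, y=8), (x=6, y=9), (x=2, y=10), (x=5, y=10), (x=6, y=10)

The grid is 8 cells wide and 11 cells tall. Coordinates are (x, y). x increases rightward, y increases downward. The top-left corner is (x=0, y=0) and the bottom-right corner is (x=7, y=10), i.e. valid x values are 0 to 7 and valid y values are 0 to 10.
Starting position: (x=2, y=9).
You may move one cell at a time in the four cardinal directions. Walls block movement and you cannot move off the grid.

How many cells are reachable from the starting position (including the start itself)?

Answer: Reachable cells: 56

Derivation:
BFS flood-fill from (x=2, y=9):
  Distance 0: (x=2, y=9)
  Distance 1: (x=2, y=8), (x=1, y=9), (x=3, y=9)
  Distance 2: (x=2, y=7), (x=1, y=8), (x=3, y=8), (x=0, y=9), (x=4, y=9), (x=1, y=10), (x=3, y=10)
  Distance 3: (x=2, y=6), (x=1, y=7), (x=0, y=8), (x=5, y=9), (x=0, y=10), (x=4, y=10)
  Distance 4: (x=2, y=5), (x=3, y=6), (x=0, y=7), (x=5, y=8)
  Distance 5: (x=2, y=4), (x=1, y=5), (x=0, y=6), (x=4, y=6)
  Distance 6: (x=1, y=4), (x=3, y=4), (x=0, y=5), (x=4, y=5), (x=5, y=6)
  Distance 7: (x=1, y=3), (x=3, y=3), (x=5, y=5), (x=6, y=6)
  Distance 8: (x=1, y=2), (x=0, y=3), (x=4, y=3), (x=5, y=4), (x=6, y=5), (x=6, y=7)
  Distance 9: (x=1, y=1), (x=2, y=2), (x=4, y=2), (x=6, y=4)
  Distance 10: (x=1, y=0), (x=0, y=1), (x=4, y=1), (x=6, y=3), (x=7, y=4)
  Distance 11: (x=4, y=0), (x=7, y=3)
  Distance 12: (x=5, y=0), (x=7, y=2)
  Distance 13: (x=6, y=0)
  Distance 14: (x=7, y=0), (x=6, y=1)
Total reachable: 56 (grid has 59 open cells total)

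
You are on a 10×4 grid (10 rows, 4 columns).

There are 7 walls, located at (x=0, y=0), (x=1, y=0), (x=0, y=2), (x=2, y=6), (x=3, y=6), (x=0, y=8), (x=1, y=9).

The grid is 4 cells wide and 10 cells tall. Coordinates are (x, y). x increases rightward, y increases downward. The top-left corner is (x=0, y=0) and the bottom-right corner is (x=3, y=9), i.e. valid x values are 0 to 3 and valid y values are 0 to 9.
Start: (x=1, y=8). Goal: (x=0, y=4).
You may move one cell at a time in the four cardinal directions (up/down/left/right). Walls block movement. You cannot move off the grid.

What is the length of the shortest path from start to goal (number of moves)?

BFS from (x=1, y=8) until reaching (x=0, y=4):
  Distance 0: (x=1, y=8)
  Distance 1: (x=1, y=7), (x=2, y=8)
  Distance 2: (x=1, y=6), (x=0, y=7), (x=2, y=7), (x=3, y=8), (x=2, y=9)
  Distance 3: (x=1, y=5), (x=0, y=6), (x=3, y=7), (x=3, y=9)
  Distance 4: (x=1, y=4), (x=0, y=5), (x=2, y=5)
  Distance 5: (x=1, y=3), (x=0, y=4), (x=2, y=4), (x=3, y=5)  <- goal reached here
One shortest path (5 moves): (x=1, y=8) -> (x=1, y=7) -> (x=0, y=7) -> (x=0, y=6) -> (x=0, y=5) -> (x=0, y=4)

Answer: Shortest path length: 5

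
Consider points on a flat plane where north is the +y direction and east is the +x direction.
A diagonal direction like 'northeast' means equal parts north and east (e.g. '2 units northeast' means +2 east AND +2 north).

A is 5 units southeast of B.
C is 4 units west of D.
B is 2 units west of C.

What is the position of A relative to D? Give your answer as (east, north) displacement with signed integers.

Answer: A is at (east=-1, north=-5) relative to D.

Derivation:
Place D at the origin (east=0, north=0).
  C is 4 units west of D: delta (east=-4, north=+0); C at (east=-4, north=0).
  B is 2 units west of C: delta (east=-2, north=+0); B at (east=-6, north=0).
  A is 5 units southeast of B: delta (east=+5, north=-5); A at (east=-1, north=-5).
Therefore A relative to D: (east=-1, north=-5).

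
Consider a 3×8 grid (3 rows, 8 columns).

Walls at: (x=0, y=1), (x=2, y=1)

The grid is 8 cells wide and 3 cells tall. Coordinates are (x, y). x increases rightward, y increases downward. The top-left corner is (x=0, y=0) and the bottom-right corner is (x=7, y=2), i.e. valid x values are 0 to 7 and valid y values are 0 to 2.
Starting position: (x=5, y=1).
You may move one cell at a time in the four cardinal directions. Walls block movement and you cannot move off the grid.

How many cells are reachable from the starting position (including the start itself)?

Answer: Reachable cells: 22

Derivation:
BFS flood-fill from (x=5, y=1):
  Distance 0: (x=5, y=1)
  Distance 1: (x=5, y=0), (x=4, y=1), (x=6, y=1), (x=5, y=2)
  Distance 2: (x=4, y=0), (x=6, y=0), (x=3, y=1), (x=7, y=1), (x=4, y=2), (x=6, y=2)
  Distance 3: (x=3, y=0), (x=7, y=0), (x=3, y=2), (x=7, y=2)
  Distance 4: (x=2, y=0), (x=2, y=2)
  Distance 5: (x=1, y=0), (x=1, y=2)
  Distance 6: (x=0, y=0), (x=1, y=1), (x=0, y=2)
Total reachable: 22 (grid has 22 open cells total)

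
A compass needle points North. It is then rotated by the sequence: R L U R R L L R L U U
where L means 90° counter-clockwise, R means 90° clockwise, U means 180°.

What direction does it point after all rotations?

Answer: Final heading: South

Derivation:
Start: North
  R (right (90° clockwise)) -> East
  L (left (90° counter-clockwise)) -> North
  U (U-turn (180°)) -> South
  R (right (90° clockwise)) -> West
  R (right (90° clockwise)) -> North
  L (left (90° counter-clockwise)) -> West
  L (left (90° counter-clockwise)) -> South
  R (right (90° clockwise)) -> West
  L (left (90° counter-clockwise)) -> South
  U (U-turn (180°)) -> North
  U (U-turn (180°)) -> South
Final: South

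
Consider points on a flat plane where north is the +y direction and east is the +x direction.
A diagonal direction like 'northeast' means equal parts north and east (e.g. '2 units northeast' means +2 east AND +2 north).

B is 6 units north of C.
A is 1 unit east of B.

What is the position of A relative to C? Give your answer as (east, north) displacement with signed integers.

Answer: A is at (east=1, north=6) relative to C.

Derivation:
Place C at the origin (east=0, north=0).
  B is 6 units north of C: delta (east=+0, north=+6); B at (east=0, north=6).
  A is 1 unit east of B: delta (east=+1, north=+0); A at (east=1, north=6).
Therefore A relative to C: (east=1, north=6).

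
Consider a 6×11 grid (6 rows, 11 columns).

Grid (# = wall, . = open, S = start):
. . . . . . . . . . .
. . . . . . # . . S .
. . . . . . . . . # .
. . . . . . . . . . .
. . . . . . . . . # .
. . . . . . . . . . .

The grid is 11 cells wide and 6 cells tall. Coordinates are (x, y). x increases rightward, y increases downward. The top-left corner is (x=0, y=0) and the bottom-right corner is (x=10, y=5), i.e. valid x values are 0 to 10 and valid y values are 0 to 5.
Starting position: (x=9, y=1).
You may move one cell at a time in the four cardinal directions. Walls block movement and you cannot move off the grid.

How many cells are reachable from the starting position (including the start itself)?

BFS flood-fill from (x=9, y=1):
  Distance 0: (x=9, y=1)
  Distance 1: (x=9, y=0), (x=8, y=1), (x=10, y=1)
  Distance 2: (x=8, y=0), (x=10, y=0), (x=7, y=1), (x=8, y=2), (x=10, y=2)
  Distance 3: (x=7, y=0), (x=7, y=2), (x=8, y=3), (x=10, y=3)
  Distance 4: (x=6, y=0), (x=6, y=2), (x=7, y=3), (x=9, y=3), (x=8, y=4), (x=10, y=4)
  Distance 5: (x=5, y=0), (x=5, y=2), (x=6, y=3), (x=7, y=4), (x=8, y=5), (x=10, y=5)
  Distance 6: (x=4, y=0), (x=5, y=1), (x=4, y=2), (x=5, y=3), (x=6, y=4), (x=7, y=5), (x=9, y=5)
  Distance 7: (x=3, y=0), (x=4, y=1), (x=3, y=2), (x=4, y=3), (x=5, y=4), (x=6, y=5)
  Distance 8: (x=2, y=0), (x=3, y=1), (x=2, y=2), (x=3, y=3), (x=4, y=4), (x=5, y=5)
  Distance 9: (x=1, y=0), (x=2, y=1), (x=1, y=2), (x=2, y=3), (x=3, y=4), (x=4, y=5)
  Distance 10: (x=0, y=0), (x=1, y=1), (x=0, y=2), (x=1, y=3), (x=2, y=4), (x=3, y=5)
  Distance 11: (x=0, y=1), (x=0, y=3), (x=1, y=4), (x=2, y=5)
  Distance 12: (x=0, y=4), (x=1, y=5)
  Distance 13: (x=0, y=5)
Total reachable: 63 (grid has 63 open cells total)

Answer: Reachable cells: 63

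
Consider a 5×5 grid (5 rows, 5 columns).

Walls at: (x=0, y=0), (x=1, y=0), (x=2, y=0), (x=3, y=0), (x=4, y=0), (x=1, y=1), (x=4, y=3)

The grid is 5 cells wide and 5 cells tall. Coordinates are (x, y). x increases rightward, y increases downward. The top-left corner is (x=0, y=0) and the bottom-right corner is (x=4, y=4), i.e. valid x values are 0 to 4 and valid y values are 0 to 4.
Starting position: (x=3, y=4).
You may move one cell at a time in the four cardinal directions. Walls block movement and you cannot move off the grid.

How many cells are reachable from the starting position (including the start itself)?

BFS flood-fill from (x=3, y=4):
  Distance 0: (x=3, y=4)
  Distance 1: (x=3, y=3), (x=2, y=4), (x=4, y=4)
  Distance 2: (x=3, y=2), (x=2, y=3), (x=1, y=4)
  Distance 3: (x=3, y=1), (x=2, y=2), (x=4, y=2), (x=1, y=3), (x=0, y=4)
  Distance 4: (x=2, y=1), (x=4, y=1), (x=1, y=2), (x=0, y=3)
  Distance 5: (x=0, y=2)
  Distance 6: (x=0, y=1)
Total reachable: 18 (grid has 18 open cells total)

Answer: Reachable cells: 18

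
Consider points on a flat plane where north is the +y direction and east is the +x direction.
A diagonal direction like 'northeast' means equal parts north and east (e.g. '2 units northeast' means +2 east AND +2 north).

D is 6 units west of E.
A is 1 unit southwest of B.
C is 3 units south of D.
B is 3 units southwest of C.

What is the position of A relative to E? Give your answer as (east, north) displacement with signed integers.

Place E at the origin (east=0, north=0).
  D is 6 units west of E: delta (east=-6, north=+0); D at (east=-6, north=0).
  C is 3 units south of D: delta (east=+0, north=-3); C at (east=-6, north=-3).
  B is 3 units southwest of C: delta (east=-3, north=-3); B at (east=-9, north=-6).
  A is 1 unit southwest of B: delta (east=-1, north=-1); A at (east=-10, north=-7).
Therefore A relative to E: (east=-10, north=-7).

Answer: A is at (east=-10, north=-7) relative to E.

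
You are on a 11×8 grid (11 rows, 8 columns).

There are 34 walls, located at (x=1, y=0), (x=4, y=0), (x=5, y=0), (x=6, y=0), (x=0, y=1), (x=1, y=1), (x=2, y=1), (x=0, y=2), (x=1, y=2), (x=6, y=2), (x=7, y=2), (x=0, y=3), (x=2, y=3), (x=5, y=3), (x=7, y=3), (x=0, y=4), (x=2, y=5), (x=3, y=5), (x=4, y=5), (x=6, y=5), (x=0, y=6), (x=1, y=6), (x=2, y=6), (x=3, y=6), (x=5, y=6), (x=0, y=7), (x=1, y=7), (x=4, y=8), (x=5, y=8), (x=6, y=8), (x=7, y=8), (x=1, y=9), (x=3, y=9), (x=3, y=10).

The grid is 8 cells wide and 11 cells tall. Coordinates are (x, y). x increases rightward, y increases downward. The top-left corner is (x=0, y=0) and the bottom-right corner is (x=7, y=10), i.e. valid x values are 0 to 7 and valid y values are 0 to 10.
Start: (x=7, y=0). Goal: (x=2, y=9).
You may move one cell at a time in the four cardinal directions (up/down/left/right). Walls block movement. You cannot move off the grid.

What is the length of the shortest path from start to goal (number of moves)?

Answer: Shortest path length: 20

Derivation:
BFS from (x=7, y=0) until reaching (x=2, y=9):
  Distance 0: (x=7, y=0)
  Distance 1: (x=7, y=1)
  Distance 2: (x=6, y=1)
  Distance 3: (x=5, y=1)
  Distance 4: (x=4, y=1), (x=5, y=2)
  Distance 5: (x=3, y=1), (x=4, y=2)
  Distance 6: (x=3, y=0), (x=3, y=2), (x=4, y=3)
  Distance 7: (x=2, y=0), (x=2, y=2), (x=3, y=3), (x=4, y=4)
  Distance 8: (x=3, y=4), (x=5, y=4)
  Distance 9: (x=2, y=4), (x=6, y=4), (x=5, y=5)
  Distance 10: (x=6, y=3), (x=1, y=4), (x=7, y=4)
  Distance 11: (x=1, y=3), (x=1, y=5), (x=7, y=5)
  Distance 12: (x=0, y=5), (x=7, y=6)
  Distance 13: (x=6, y=6), (x=7, y=7)
  Distance 14: (x=6, y=7)
  Distance 15: (x=5, y=7)
  Distance 16: (x=4, y=7)
  Distance 17: (x=4, y=6), (x=3, y=7)
  Distance 18: (x=2, y=7), (x=3, y=8)
  Distance 19: (x=2, y=8)
  Distance 20: (x=1, y=8), (x=2, y=9)  <- goal reached here
One shortest path (20 moves): (x=7, y=0) -> (x=7, y=1) -> (x=6, y=1) -> (x=5, y=1) -> (x=4, y=1) -> (x=4, y=2) -> (x=4, y=3) -> (x=4, y=4) -> (x=5, y=4) -> (x=6, y=4) -> (x=7, y=4) -> (x=7, y=5) -> (x=7, y=6) -> (x=6, y=6) -> (x=6, y=7) -> (x=5, y=7) -> (x=4, y=7) -> (x=3, y=7) -> (x=2, y=7) -> (x=2, y=8) -> (x=2, y=9)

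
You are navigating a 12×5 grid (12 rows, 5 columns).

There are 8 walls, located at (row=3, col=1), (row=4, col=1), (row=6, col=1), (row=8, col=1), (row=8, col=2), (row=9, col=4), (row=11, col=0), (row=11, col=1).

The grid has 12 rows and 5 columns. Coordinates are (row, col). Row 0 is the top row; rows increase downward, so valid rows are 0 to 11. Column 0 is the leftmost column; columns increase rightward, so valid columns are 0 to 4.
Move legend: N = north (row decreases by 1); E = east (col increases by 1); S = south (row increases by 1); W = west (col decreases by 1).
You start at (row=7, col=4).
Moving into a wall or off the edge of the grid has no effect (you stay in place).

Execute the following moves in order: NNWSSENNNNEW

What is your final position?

Answer: Final position: (row=3, col=3)

Derivation:
Start: (row=7, col=4)
  N (north): (row=7, col=4) -> (row=6, col=4)
  N (north): (row=6, col=4) -> (row=5, col=4)
  W (west): (row=5, col=4) -> (row=5, col=3)
  S (south): (row=5, col=3) -> (row=6, col=3)
  S (south): (row=6, col=3) -> (row=7, col=3)
  E (east): (row=7, col=3) -> (row=7, col=4)
  N (north): (row=7, col=4) -> (row=6, col=4)
  N (north): (row=6, col=4) -> (row=5, col=4)
  N (north): (row=5, col=4) -> (row=4, col=4)
  N (north): (row=4, col=4) -> (row=3, col=4)
  E (east): blocked, stay at (row=3, col=4)
  W (west): (row=3, col=4) -> (row=3, col=3)
Final: (row=3, col=3)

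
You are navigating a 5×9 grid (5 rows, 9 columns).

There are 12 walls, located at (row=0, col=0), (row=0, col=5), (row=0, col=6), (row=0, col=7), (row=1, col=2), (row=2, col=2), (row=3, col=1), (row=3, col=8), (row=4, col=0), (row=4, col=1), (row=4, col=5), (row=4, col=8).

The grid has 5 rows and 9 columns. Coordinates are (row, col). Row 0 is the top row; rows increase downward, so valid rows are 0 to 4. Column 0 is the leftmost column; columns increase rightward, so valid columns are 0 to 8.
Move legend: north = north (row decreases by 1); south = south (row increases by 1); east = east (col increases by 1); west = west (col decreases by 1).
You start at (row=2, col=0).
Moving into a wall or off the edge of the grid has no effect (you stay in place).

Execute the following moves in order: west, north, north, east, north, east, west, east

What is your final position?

Answer: Final position: (row=0, col=2)

Derivation:
Start: (row=2, col=0)
  west (west): blocked, stay at (row=2, col=0)
  north (north): (row=2, col=0) -> (row=1, col=0)
  north (north): blocked, stay at (row=1, col=0)
  east (east): (row=1, col=0) -> (row=1, col=1)
  north (north): (row=1, col=1) -> (row=0, col=1)
  east (east): (row=0, col=1) -> (row=0, col=2)
  west (west): (row=0, col=2) -> (row=0, col=1)
  east (east): (row=0, col=1) -> (row=0, col=2)
Final: (row=0, col=2)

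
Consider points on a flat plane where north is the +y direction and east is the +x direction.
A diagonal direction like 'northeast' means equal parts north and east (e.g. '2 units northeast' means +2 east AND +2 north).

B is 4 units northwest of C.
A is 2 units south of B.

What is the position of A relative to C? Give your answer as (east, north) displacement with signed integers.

Place C at the origin (east=0, north=0).
  B is 4 units northwest of C: delta (east=-4, north=+4); B at (east=-4, north=4).
  A is 2 units south of B: delta (east=+0, north=-2); A at (east=-4, north=2).
Therefore A relative to C: (east=-4, north=2).

Answer: A is at (east=-4, north=2) relative to C.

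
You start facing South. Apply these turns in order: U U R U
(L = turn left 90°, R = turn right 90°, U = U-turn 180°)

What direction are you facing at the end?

Answer: Final heading: East

Derivation:
Start: South
  U (U-turn (180°)) -> North
  U (U-turn (180°)) -> South
  R (right (90° clockwise)) -> West
  U (U-turn (180°)) -> East
Final: East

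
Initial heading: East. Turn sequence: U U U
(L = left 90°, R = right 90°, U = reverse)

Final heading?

Start: East
  U (U-turn (180°)) -> West
  U (U-turn (180°)) -> East
  U (U-turn (180°)) -> West
Final: West

Answer: Final heading: West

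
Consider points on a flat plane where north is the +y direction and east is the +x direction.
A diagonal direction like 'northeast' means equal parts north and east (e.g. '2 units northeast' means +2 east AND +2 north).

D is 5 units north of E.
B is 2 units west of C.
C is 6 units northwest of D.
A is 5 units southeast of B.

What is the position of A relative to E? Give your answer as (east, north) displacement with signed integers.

Place E at the origin (east=0, north=0).
  D is 5 units north of E: delta (east=+0, north=+5); D at (east=0, north=5).
  C is 6 units northwest of D: delta (east=-6, north=+6); C at (east=-6, north=11).
  B is 2 units west of C: delta (east=-2, north=+0); B at (east=-8, north=11).
  A is 5 units southeast of B: delta (east=+5, north=-5); A at (east=-3, north=6).
Therefore A relative to E: (east=-3, north=6).

Answer: A is at (east=-3, north=6) relative to E.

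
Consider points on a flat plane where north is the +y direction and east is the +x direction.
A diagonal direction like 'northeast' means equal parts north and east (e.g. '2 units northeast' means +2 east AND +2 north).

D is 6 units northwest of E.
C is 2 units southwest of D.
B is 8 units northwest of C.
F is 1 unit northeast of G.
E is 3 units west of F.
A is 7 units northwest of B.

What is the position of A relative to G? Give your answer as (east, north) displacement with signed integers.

Answer: A is at (east=-25, north=20) relative to G.

Derivation:
Place G at the origin (east=0, north=0).
  F is 1 unit northeast of G: delta (east=+1, north=+1); F at (east=1, north=1).
  E is 3 units west of F: delta (east=-3, north=+0); E at (east=-2, north=1).
  D is 6 units northwest of E: delta (east=-6, north=+6); D at (east=-8, north=7).
  C is 2 units southwest of D: delta (east=-2, north=-2); C at (east=-10, north=5).
  B is 8 units northwest of C: delta (east=-8, north=+8); B at (east=-18, north=13).
  A is 7 units northwest of B: delta (east=-7, north=+7); A at (east=-25, north=20).
Therefore A relative to G: (east=-25, north=20).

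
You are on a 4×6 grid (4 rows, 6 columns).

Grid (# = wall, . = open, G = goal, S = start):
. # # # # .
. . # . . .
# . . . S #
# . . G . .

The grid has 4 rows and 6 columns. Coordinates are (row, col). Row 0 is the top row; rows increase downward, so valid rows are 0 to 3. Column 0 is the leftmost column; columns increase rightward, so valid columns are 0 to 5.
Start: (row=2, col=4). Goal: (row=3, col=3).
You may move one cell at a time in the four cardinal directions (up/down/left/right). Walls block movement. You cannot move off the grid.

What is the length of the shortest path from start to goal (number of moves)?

Answer: Shortest path length: 2

Derivation:
BFS from (row=2, col=4) until reaching (row=3, col=3):
  Distance 0: (row=2, col=4)
  Distance 1: (row=1, col=4), (row=2, col=3), (row=3, col=4)
  Distance 2: (row=1, col=3), (row=1, col=5), (row=2, col=2), (row=3, col=3), (row=3, col=5)  <- goal reached here
One shortest path (2 moves): (row=2, col=4) -> (row=2, col=3) -> (row=3, col=3)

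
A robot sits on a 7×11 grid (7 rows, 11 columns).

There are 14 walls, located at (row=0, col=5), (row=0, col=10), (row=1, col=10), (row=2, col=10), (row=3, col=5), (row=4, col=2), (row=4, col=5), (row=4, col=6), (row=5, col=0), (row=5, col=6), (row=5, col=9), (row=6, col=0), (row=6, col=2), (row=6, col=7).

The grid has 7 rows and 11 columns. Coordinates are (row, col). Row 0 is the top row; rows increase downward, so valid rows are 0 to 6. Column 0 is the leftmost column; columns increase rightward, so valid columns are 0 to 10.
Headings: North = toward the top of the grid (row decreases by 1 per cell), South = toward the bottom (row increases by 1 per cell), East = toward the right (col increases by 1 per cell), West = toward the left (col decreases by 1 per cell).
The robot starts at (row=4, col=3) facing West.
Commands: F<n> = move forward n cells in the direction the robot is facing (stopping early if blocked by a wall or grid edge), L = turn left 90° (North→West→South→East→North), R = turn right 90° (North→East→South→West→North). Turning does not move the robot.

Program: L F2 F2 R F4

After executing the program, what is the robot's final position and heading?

Answer: Final position: (row=6, col=3), facing West

Derivation:
Start: (row=4, col=3), facing West
  L: turn left, now facing South
  F2: move forward 2, now at (row=6, col=3)
  F2: move forward 0/2 (blocked), now at (row=6, col=3)
  R: turn right, now facing West
  F4: move forward 0/4 (blocked), now at (row=6, col=3)
Final: (row=6, col=3), facing West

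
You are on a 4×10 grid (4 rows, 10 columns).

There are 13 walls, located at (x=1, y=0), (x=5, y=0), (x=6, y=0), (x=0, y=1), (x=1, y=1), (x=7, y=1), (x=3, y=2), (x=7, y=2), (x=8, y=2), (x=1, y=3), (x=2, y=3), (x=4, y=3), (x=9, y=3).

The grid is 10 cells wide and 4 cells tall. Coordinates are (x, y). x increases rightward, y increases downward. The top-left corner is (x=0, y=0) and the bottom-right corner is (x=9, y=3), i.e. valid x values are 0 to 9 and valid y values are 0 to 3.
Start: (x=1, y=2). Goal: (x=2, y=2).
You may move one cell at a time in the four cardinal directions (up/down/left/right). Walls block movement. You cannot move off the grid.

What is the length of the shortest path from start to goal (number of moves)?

BFS from (x=1, y=2) until reaching (x=2, y=2):
  Distance 0: (x=1, y=2)
  Distance 1: (x=0, y=2), (x=2, y=2)  <- goal reached here
One shortest path (1 moves): (x=1, y=2) -> (x=2, y=2)

Answer: Shortest path length: 1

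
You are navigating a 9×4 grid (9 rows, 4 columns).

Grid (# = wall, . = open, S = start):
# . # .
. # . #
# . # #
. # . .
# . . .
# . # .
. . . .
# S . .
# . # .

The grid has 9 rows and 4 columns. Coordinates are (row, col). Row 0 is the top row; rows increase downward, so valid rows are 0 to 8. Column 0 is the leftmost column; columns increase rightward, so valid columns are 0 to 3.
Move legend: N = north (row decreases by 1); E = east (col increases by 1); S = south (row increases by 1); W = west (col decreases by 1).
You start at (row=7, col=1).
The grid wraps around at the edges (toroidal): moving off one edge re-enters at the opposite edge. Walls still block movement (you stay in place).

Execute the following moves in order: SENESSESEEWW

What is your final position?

Answer: Final position: (row=8, col=3)

Derivation:
Start: (row=7, col=1)
  S (south): (row=7, col=1) -> (row=8, col=1)
  E (east): blocked, stay at (row=8, col=1)
  N (north): (row=8, col=1) -> (row=7, col=1)
  E (east): (row=7, col=1) -> (row=7, col=2)
  S (south): blocked, stay at (row=7, col=2)
  S (south): blocked, stay at (row=7, col=2)
  E (east): (row=7, col=2) -> (row=7, col=3)
  S (south): (row=7, col=3) -> (row=8, col=3)
  E (east): blocked, stay at (row=8, col=3)
  E (east): blocked, stay at (row=8, col=3)
  W (west): blocked, stay at (row=8, col=3)
  W (west): blocked, stay at (row=8, col=3)
Final: (row=8, col=3)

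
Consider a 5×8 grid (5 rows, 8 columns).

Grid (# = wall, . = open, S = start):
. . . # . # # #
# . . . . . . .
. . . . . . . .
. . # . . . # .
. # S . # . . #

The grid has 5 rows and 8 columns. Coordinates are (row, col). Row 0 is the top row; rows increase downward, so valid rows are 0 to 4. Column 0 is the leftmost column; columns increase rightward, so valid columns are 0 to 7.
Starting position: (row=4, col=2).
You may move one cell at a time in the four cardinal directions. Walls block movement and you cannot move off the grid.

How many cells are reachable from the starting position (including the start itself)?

BFS flood-fill from (row=4, col=2):
  Distance 0: (row=4, col=2)
  Distance 1: (row=4, col=3)
  Distance 2: (row=3, col=3)
  Distance 3: (row=2, col=3), (row=3, col=4)
  Distance 4: (row=1, col=3), (row=2, col=2), (row=2, col=4), (row=3, col=5)
  Distance 5: (row=1, col=2), (row=1, col=4), (row=2, col=1), (row=2, col=5), (row=4, col=5)
  Distance 6: (row=0, col=2), (row=0, col=4), (row=1, col=1), (row=1, col=5), (row=2, col=0), (row=2, col=6), (row=3, col=1), (row=4, col=6)
  Distance 7: (row=0, col=1), (row=1, col=6), (row=2, col=7), (row=3, col=0)
  Distance 8: (row=0, col=0), (row=1, col=7), (row=3, col=7), (row=4, col=0)
Total reachable: 30 (grid has 30 open cells total)

Answer: Reachable cells: 30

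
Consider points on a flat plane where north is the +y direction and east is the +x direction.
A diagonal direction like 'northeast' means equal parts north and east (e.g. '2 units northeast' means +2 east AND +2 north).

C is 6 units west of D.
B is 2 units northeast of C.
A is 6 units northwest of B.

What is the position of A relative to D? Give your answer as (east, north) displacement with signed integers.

Answer: A is at (east=-10, north=8) relative to D.

Derivation:
Place D at the origin (east=0, north=0).
  C is 6 units west of D: delta (east=-6, north=+0); C at (east=-6, north=0).
  B is 2 units northeast of C: delta (east=+2, north=+2); B at (east=-4, north=2).
  A is 6 units northwest of B: delta (east=-6, north=+6); A at (east=-10, north=8).
Therefore A relative to D: (east=-10, north=8).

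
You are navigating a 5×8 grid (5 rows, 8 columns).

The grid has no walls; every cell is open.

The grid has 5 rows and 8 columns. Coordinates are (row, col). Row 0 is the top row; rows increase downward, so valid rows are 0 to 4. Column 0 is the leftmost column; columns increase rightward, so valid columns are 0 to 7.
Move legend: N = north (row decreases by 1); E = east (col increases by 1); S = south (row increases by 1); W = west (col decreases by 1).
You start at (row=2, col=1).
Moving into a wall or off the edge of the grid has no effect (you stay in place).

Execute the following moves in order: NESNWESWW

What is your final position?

Answer: Final position: (row=2, col=0)

Derivation:
Start: (row=2, col=1)
  N (north): (row=2, col=1) -> (row=1, col=1)
  E (east): (row=1, col=1) -> (row=1, col=2)
  S (south): (row=1, col=2) -> (row=2, col=2)
  N (north): (row=2, col=2) -> (row=1, col=2)
  W (west): (row=1, col=2) -> (row=1, col=1)
  E (east): (row=1, col=1) -> (row=1, col=2)
  S (south): (row=1, col=2) -> (row=2, col=2)
  W (west): (row=2, col=2) -> (row=2, col=1)
  W (west): (row=2, col=1) -> (row=2, col=0)
Final: (row=2, col=0)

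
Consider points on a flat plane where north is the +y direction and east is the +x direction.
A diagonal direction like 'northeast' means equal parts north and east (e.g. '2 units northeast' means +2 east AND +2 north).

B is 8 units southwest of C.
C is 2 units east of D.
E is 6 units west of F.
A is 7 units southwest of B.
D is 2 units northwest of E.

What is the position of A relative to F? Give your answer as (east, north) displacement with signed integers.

Place F at the origin (east=0, north=0).
  E is 6 units west of F: delta (east=-6, north=+0); E at (east=-6, north=0).
  D is 2 units northwest of E: delta (east=-2, north=+2); D at (east=-8, north=2).
  C is 2 units east of D: delta (east=+2, north=+0); C at (east=-6, north=2).
  B is 8 units southwest of C: delta (east=-8, north=-8); B at (east=-14, north=-6).
  A is 7 units southwest of B: delta (east=-7, north=-7); A at (east=-21, north=-13).
Therefore A relative to F: (east=-21, north=-13).

Answer: A is at (east=-21, north=-13) relative to F.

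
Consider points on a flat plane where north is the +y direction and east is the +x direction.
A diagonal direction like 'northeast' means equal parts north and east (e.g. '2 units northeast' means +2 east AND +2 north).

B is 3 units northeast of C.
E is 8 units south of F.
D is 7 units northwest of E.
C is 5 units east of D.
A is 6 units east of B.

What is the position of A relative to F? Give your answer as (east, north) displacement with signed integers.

Answer: A is at (east=7, north=2) relative to F.

Derivation:
Place F at the origin (east=0, north=0).
  E is 8 units south of F: delta (east=+0, north=-8); E at (east=0, north=-8).
  D is 7 units northwest of E: delta (east=-7, north=+7); D at (east=-7, north=-1).
  C is 5 units east of D: delta (east=+5, north=+0); C at (east=-2, north=-1).
  B is 3 units northeast of C: delta (east=+3, north=+3); B at (east=1, north=2).
  A is 6 units east of B: delta (east=+6, north=+0); A at (east=7, north=2).
Therefore A relative to F: (east=7, north=2).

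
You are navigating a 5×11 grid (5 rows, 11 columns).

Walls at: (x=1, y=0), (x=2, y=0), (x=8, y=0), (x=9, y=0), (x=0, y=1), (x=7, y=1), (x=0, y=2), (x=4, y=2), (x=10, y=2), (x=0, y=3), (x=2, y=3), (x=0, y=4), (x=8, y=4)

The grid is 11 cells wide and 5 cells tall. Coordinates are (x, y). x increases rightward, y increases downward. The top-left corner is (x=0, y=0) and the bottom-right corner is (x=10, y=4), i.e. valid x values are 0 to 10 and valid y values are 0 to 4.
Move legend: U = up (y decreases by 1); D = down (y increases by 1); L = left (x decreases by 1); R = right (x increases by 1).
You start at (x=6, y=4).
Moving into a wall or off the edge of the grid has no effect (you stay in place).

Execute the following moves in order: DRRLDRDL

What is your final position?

Answer: Final position: (x=6, y=4)

Derivation:
Start: (x=6, y=4)
  D (down): blocked, stay at (x=6, y=4)
  R (right): (x=6, y=4) -> (x=7, y=4)
  R (right): blocked, stay at (x=7, y=4)
  L (left): (x=7, y=4) -> (x=6, y=4)
  D (down): blocked, stay at (x=6, y=4)
  R (right): (x=6, y=4) -> (x=7, y=4)
  D (down): blocked, stay at (x=7, y=4)
  L (left): (x=7, y=4) -> (x=6, y=4)
Final: (x=6, y=4)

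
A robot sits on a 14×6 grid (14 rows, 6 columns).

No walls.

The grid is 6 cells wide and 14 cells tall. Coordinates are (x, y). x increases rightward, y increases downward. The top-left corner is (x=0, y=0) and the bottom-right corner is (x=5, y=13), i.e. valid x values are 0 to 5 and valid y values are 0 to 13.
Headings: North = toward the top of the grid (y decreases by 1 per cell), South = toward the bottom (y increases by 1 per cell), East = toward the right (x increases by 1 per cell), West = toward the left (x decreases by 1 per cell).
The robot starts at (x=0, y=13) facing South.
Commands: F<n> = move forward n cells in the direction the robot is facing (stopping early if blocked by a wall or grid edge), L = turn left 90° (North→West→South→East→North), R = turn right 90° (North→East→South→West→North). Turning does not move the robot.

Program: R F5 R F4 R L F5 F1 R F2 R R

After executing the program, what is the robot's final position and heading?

Answer: Final position: (x=2, y=3), facing West

Derivation:
Start: (x=0, y=13), facing South
  R: turn right, now facing West
  F5: move forward 0/5 (blocked), now at (x=0, y=13)
  R: turn right, now facing North
  F4: move forward 4, now at (x=0, y=9)
  R: turn right, now facing East
  L: turn left, now facing North
  F5: move forward 5, now at (x=0, y=4)
  F1: move forward 1, now at (x=0, y=3)
  R: turn right, now facing East
  F2: move forward 2, now at (x=2, y=3)
  R: turn right, now facing South
  R: turn right, now facing West
Final: (x=2, y=3), facing West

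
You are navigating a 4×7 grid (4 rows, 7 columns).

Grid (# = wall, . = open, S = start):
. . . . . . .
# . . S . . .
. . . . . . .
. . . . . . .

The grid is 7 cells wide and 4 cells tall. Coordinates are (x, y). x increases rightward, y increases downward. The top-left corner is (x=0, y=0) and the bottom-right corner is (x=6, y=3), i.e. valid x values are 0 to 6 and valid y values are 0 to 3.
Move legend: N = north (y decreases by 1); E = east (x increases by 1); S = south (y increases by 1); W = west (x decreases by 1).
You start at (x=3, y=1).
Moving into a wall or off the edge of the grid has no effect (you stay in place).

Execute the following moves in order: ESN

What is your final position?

Start: (x=3, y=1)
  E (east): (x=3, y=1) -> (x=4, y=1)
  S (south): (x=4, y=1) -> (x=4, y=2)
  N (north): (x=4, y=2) -> (x=4, y=1)
Final: (x=4, y=1)

Answer: Final position: (x=4, y=1)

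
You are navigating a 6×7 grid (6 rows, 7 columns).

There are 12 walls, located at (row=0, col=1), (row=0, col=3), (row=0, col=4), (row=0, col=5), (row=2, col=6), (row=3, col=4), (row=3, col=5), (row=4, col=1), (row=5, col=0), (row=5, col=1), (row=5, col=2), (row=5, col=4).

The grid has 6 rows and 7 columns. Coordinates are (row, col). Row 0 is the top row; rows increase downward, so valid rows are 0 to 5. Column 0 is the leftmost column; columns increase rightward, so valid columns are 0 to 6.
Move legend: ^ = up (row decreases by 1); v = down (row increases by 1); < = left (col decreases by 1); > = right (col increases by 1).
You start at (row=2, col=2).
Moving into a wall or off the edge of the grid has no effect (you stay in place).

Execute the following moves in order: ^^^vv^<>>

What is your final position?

Answer: Final position: (row=1, col=3)

Derivation:
Start: (row=2, col=2)
  ^ (up): (row=2, col=2) -> (row=1, col=2)
  ^ (up): (row=1, col=2) -> (row=0, col=2)
  ^ (up): blocked, stay at (row=0, col=2)
  v (down): (row=0, col=2) -> (row=1, col=2)
  v (down): (row=1, col=2) -> (row=2, col=2)
  ^ (up): (row=2, col=2) -> (row=1, col=2)
  < (left): (row=1, col=2) -> (row=1, col=1)
  > (right): (row=1, col=1) -> (row=1, col=2)
  > (right): (row=1, col=2) -> (row=1, col=3)
Final: (row=1, col=3)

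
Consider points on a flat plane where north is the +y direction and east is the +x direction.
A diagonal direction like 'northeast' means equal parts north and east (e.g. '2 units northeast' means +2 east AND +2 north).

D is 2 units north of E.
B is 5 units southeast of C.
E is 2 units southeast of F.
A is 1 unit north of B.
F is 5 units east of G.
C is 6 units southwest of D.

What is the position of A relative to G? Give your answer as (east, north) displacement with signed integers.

Place G at the origin (east=0, north=0).
  F is 5 units east of G: delta (east=+5, north=+0); F at (east=5, north=0).
  E is 2 units southeast of F: delta (east=+2, north=-2); E at (east=7, north=-2).
  D is 2 units north of E: delta (east=+0, north=+2); D at (east=7, north=0).
  C is 6 units southwest of D: delta (east=-6, north=-6); C at (east=1, north=-6).
  B is 5 units southeast of C: delta (east=+5, north=-5); B at (east=6, north=-11).
  A is 1 unit north of B: delta (east=+0, north=+1); A at (east=6, north=-10).
Therefore A relative to G: (east=6, north=-10).

Answer: A is at (east=6, north=-10) relative to G.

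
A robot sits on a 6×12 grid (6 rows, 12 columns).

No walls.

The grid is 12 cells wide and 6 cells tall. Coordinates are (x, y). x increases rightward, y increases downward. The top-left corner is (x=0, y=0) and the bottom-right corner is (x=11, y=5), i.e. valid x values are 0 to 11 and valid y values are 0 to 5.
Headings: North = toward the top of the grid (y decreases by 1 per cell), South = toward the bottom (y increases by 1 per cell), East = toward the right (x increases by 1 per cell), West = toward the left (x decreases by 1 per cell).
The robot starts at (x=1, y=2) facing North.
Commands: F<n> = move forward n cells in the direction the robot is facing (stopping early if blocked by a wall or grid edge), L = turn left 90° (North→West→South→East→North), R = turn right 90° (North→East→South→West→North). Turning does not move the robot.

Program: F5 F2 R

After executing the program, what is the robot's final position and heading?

Start: (x=1, y=2), facing North
  F5: move forward 2/5 (blocked), now at (x=1, y=0)
  F2: move forward 0/2 (blocked), now at (x=1, y=0)
  R: turn right, now facing East
Final: (x=1, y=0), facing East

Answer: Final position: (x=1, y=0), facing East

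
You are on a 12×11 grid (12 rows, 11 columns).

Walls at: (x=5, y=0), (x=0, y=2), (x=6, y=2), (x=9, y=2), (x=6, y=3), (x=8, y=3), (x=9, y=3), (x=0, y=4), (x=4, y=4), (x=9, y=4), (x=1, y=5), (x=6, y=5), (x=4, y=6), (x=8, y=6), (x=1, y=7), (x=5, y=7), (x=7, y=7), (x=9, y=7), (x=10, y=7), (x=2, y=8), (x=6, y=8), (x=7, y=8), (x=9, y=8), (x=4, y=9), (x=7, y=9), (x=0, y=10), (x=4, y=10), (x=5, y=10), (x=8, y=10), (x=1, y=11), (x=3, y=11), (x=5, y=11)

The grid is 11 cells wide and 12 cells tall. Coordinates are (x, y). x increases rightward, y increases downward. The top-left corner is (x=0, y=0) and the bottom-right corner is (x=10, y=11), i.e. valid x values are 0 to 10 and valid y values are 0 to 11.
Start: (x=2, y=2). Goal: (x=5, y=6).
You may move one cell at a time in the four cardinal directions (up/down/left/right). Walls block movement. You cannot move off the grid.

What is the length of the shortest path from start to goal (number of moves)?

Answer: Shortest path length: 7

Derivation:
BFS from (x=2, y=2) until reaching (x=5, y=6):
  Distance 0: (x=2, y=2)
  Distance 1: (x=2, y=1), (x=1, y=2), (x=3, y=2), (x=2, y=3)
  Distance 2: (x=2, y=0), (x=1, y=1), (x=3, y=1), (x=4, y=2), (x=1, y=3), (x=3, y=3), (x=2, y=4)
  Distance 3: (x=1, y=0), (x=3, y=0), (x=0, y=1), (x=4, y=1), (x=5, y=2), (x=0, y=3), (x=4, y=3), (x=1, y=4), (x=3, y=4), (x=2, y=5)
  Distance 4: (x=0, y=0), (x=4, y=0), (x=5, y=1), (x=5, y=3), (x=3, y=5), (x=2, y=6)
  Distance 5: (x=6, y=1), (x=5, y=4), (x=4, y=5), (x=1, y=6), (x=3, y=6), (x=2, y=7)
  Distance 6: (x=6, y=0), (x=7, y=1), (x=6, y=4), (x=5, y=5), (x=0, y=6), (x=3, y=7)
  Distance 7: (x=7, y=0), (x=8, y=1), (x=7, y=2), (x=7, y=4), (x=0, y=5), (x=5, y=6), (x=0, y=7), (x=4, y=7), (x=3, y=8)  <- goal reached here
One shortest path (7 moves): (x=2, y=2) -> (x=3, y=2) -> (x=4, y=2) -> (x=5, y=2) -> (x=5, y=3) -> (x=5, y=4) -> (x=5, y=5) -> (x=5, y=6)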